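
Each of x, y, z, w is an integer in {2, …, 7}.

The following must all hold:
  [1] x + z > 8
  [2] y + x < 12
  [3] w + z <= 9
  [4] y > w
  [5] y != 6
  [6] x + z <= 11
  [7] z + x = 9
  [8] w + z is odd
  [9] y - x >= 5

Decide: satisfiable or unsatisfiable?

Take x = 2, y = 7, z = 7, w = 2. Then constraint 1: x + z = 9; constraint 2: y + x = 9, and every other listed constraint is also met.

Satisfiable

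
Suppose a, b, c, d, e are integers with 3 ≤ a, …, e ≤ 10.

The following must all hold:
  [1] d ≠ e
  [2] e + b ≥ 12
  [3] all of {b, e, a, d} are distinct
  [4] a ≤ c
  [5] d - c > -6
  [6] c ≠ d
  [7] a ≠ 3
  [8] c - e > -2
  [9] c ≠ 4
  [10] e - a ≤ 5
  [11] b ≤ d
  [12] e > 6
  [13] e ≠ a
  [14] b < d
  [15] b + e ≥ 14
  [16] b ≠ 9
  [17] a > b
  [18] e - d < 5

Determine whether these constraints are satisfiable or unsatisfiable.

Satisfiable

One satisfying assignment is a = 7, b = 5, c = 9, d = 6, e = 9.
For the less obvious constraints — constraint 2: e + b = 14; constraint 5: d - c = -3 — and the others hold by inspection.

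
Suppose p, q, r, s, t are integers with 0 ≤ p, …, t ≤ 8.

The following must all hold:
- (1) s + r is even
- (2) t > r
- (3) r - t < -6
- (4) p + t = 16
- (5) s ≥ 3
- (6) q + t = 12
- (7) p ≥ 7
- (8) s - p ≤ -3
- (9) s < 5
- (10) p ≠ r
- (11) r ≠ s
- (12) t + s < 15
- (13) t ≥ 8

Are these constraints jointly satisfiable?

The assignment p = 8, q = 4, r = 0, s = 4, t = 8 works:
  constraint 3 holds since r - t = -8.
  constraint 4 holds since p + t = 16.
  constraint 6 holds since q + t = 12.
The rest check out directly.

Satisfiable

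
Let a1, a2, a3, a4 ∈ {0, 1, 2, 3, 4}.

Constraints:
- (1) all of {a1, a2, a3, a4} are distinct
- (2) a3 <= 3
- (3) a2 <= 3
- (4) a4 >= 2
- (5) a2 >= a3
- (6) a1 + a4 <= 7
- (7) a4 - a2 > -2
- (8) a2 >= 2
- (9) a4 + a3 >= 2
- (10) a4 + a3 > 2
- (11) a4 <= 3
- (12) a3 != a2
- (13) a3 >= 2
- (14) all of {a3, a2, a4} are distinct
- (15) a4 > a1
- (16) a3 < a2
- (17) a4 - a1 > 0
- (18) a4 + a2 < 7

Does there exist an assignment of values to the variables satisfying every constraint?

Unsatisfiable

Constraints 2, 3, 4, 8, 11, and 13 confine each of a3, a2, a4 to the 2 values {2, 3}.
Constraint 14 requires all 3 of them to be distinct, but only 2 values are available — impossible by the pigeonhole principle.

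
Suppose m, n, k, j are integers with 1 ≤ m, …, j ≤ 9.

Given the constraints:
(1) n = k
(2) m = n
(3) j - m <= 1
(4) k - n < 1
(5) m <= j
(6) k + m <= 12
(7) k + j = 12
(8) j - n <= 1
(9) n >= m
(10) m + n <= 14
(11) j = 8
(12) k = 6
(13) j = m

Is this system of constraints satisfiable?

Unsatisfiable

Constraint 11 fixes j = 8 and constraint 12 fixes k = 6. Constraints 1, 2, and 13 give j = m = n = k, so j = k. But 8 ≠ 6 — contradiction.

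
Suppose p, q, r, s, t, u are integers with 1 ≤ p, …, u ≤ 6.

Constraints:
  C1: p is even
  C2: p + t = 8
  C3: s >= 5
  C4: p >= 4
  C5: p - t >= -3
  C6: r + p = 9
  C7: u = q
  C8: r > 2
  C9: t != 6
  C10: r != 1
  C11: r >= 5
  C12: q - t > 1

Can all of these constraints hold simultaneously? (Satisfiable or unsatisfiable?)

The assignment p = 4, q = 6, r = 5, s = 6, t = 4, u = 6 works:
  constraint 2 holds since p + t = 8.
  constraint 5 holds since p - t = 0.
The rest check out directly.

Satisfiable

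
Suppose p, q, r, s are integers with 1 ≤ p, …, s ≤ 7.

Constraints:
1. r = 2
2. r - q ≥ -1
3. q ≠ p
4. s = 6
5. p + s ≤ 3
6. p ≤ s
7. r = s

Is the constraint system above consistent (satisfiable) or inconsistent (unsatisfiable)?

Unsatisfiable

Constraint 1 fixes r = 2 and constraint 4 fixes s = 6, but constraint 7 requires r = s. Since 2 ≠ 6, contradiction.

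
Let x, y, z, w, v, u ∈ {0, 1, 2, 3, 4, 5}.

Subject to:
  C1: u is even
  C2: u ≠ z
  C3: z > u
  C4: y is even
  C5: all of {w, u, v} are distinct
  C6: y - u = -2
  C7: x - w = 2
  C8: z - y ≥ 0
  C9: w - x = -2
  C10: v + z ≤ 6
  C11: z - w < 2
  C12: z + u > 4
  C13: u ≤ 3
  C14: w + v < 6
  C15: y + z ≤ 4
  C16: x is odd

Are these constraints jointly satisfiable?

One satisfying assignment is x = 5, y = 0, z = 3, w = 3, v = 0, u = 2.
For the less obvious constraints — constraint 6: y - u = -2; constraint 7: x - w = 2; constraint 8: z - y = 3 — and the others hold by inspection.

Satisfiable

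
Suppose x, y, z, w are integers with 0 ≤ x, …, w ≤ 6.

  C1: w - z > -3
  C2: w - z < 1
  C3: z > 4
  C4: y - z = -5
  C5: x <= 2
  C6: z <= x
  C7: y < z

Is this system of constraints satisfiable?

From constraint 3: z ≥ 5. From constraints 5 and 6: z ≤ x and x ≤ 2, so z ≤ 2. But 2 < 5, so no value of z works.

Unsatisfiable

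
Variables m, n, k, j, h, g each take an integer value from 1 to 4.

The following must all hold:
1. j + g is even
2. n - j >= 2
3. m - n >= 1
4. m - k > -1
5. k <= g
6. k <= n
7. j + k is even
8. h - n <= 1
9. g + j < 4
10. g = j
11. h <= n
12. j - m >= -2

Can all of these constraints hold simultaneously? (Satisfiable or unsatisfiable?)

Unsatisfiable

Constraints 2, 3, and 12 give j − m ≥ -2, m − n ≥ 1, n − j ≥ 2.
Adding all 3 inequalities: the left sides telescope to 0, and the right sides sum to (-2) + 1 + 2 = 1. So 0 ≥ 1, which is false.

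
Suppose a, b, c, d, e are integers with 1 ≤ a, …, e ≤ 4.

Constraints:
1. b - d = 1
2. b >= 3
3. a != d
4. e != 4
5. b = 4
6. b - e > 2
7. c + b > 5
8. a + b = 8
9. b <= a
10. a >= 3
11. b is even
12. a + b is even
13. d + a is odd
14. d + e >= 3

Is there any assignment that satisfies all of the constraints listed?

Satisfiable

One satisfying assignment is a = 4, b = 4, c = 4, d = 3, e = 1.
For the less obvious constraints — constraint 1: b - d = 1; constraint 6: b - e = 3; constraint 7: c + b = 8 — and the others hold by inspection.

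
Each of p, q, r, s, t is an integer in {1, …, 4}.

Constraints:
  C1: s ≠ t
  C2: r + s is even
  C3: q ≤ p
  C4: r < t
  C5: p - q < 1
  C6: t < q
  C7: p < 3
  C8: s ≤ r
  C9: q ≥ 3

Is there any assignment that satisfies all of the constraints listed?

Unsatisfiable

From constraints 3 and 9: p ≥ q and q ≥ 3, so p ≥ 3. From constraint 7: p ≤ 2. But 2 < 3, so no value of p works.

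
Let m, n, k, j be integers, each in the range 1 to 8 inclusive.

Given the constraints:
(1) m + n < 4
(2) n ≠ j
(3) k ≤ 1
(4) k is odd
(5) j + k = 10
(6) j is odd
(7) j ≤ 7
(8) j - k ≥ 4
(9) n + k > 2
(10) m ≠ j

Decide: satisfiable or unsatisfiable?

From constraint 7: j ≤ 7. From constraint 3: k ≤ 1. Hence j + k ≤ 8. But constraint 5 requires j + k = 10, and 10 > 8. Contradiction.

Unsatisfiable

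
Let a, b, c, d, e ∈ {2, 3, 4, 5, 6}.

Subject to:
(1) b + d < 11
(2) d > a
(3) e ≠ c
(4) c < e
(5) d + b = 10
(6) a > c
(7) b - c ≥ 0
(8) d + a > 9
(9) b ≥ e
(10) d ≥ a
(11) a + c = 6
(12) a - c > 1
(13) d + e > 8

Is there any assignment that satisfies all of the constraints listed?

Satisfiable

Setting (a, b, c, d, e) = (4, 4, 2, 6, 3) satisfies everything: constraint 1: b + d = 10; constraint 5: d + b = 10, and the others follow.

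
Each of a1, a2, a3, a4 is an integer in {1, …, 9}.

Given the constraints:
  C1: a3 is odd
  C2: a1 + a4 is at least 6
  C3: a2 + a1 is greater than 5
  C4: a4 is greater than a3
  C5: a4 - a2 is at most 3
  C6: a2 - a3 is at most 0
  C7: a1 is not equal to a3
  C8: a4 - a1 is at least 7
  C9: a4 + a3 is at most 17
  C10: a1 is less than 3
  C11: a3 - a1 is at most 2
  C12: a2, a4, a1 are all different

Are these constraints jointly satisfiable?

Unsatisfiable

Constraints 5, 6, 8, and 11 give a2 − a4 ≥ -3, a4 − a1 ≥ 7, a1 − a3 ≥ -2, a3 − a2 ≥ 0.
Adding all 4 inequalities: the left sides telescope to 0, and the right sides sum to (-3) + 7 + (-2) + 0 = 2. So 0 ≥ 2, which is false.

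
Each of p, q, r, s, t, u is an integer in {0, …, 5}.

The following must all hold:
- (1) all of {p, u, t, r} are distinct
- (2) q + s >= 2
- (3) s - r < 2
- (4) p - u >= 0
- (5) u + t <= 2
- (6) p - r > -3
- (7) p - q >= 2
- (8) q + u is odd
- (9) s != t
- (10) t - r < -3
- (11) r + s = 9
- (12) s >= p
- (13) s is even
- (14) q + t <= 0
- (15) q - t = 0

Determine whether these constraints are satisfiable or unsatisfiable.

Satisfiable

Try p = 3, q = 0, r = 5, s = 4, t = 0, u = 1.
Check constraint 2: q + s = 4; constraint 3: s - r = -1. The remaining constraints are straightforward to verify.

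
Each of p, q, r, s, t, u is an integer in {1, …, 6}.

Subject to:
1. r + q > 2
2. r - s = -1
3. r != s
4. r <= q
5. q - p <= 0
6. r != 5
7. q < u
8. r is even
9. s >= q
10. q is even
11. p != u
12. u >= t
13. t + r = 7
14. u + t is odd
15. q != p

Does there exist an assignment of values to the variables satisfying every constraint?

Take p = 3, q = 2, r = 2, s = 3, t = 5, u = 6. Then constraint 1: r + q = 4; constraint 2: r - s = -1, and every other listed constraint is also met.

Satisfiable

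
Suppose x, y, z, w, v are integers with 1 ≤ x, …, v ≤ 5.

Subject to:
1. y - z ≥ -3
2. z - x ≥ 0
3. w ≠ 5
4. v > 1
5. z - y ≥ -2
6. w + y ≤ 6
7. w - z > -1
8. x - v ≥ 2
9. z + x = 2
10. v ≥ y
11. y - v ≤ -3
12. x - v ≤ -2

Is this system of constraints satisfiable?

Unsatisfiable

Constraints 1, 2, 8, and 11 give v − y ≥ 3, y − z ≥ -3, z − x ≥ 0, x − v ≥ 2.
Adding all 4 inequalities: the left sides telescope to 0, and the right sides sum to 3 + (-3) + 0 + 2 = 2. So 0 ≥ 2, which is false.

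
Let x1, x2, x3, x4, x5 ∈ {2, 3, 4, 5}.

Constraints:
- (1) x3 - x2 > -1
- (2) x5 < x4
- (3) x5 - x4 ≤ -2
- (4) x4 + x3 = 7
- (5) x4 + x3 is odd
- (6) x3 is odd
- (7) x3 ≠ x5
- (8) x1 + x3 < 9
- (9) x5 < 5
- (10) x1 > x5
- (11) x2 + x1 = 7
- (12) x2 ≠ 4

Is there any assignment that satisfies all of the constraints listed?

Satisfiable

Try x1 = 5, x2 = 2, x3 = 3, x4 = 4, x5 = 2.
Check constraint 1: x3 - x2 = 1; constraint 3: x5 - x4 = -2; constraint 4: x4 + x3 = 7. The remaining constraints are straightforward to verify.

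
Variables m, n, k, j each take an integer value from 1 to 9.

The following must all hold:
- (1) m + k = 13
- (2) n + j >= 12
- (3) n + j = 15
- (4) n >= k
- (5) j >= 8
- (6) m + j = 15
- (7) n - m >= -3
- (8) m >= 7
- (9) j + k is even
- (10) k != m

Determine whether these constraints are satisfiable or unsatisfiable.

Satisfiable

The assignment m = 7, n = 7, k = 6, j = 8 works:
  constraint 1 holds since m + k = 13.
  constraint 2 holds since n + j = 15.
  constraint 3 holds since n + j = 15.
The rest check out directly.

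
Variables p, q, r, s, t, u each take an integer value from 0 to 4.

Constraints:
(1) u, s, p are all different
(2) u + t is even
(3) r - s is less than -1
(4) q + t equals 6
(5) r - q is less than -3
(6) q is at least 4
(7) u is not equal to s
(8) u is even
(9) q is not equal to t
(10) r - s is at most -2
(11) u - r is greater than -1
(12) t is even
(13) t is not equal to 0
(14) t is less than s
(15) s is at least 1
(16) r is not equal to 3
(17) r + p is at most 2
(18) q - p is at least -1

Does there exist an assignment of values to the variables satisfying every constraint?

One satisfying assignment is p = 2, q = 4, r = 0, s = 4, t = 2, u = 0.
For the less obvious constraints — constraint 3: r - s = -4; constraint 4: q + t = 6; constraint 5: r - q = -4 — and the others hold by inspection.

Satisfiable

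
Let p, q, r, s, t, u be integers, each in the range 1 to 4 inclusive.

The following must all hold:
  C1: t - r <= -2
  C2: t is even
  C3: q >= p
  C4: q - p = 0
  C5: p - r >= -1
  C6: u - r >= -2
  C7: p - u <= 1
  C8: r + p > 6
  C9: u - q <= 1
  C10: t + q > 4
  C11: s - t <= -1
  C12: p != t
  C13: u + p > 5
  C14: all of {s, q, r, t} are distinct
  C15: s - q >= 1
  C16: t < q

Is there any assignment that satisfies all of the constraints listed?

Constraints 1, 5, 7, 9, 11, and 15 give p − r ≥ -1, r − t ≥ 2, t − s ≥ 1, s − q ≥ 1, q − u ≥ -1, u − p ≥ -1.
Adding all 6 inequalities: the left sides telescope to 0, and the right sides sum to (-1) + 2 + 1 + 1 + (-1) + (-1) = 1. So 0 ≥ 1, which is false.

Unsatisfiable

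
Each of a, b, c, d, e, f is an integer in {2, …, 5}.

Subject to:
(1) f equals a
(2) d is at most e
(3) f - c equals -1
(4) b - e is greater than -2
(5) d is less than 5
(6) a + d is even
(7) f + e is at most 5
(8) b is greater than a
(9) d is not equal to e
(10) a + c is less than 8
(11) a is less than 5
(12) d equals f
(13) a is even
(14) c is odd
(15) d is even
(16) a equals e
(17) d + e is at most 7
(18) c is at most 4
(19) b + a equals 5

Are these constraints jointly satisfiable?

From constraints 1, 12, and 16, d = f = a = e, so d = e. But constraint 9 says d ≠ e. Contradiction.

Unsatisfiable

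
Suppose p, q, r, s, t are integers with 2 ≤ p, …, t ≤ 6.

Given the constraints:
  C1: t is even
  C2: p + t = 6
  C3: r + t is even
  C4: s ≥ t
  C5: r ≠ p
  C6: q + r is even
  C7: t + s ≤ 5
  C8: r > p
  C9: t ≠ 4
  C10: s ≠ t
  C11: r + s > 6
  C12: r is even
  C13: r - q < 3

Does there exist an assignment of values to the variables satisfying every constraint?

Try p = 4, q = 4, r = 6, s = 3, t = 2.
Check constraint 2: p + t = 6; constraint 7: t + s = 5; constraint 11: r + s = 9. The remaining constraints are straightforward to verify.

Satisfiable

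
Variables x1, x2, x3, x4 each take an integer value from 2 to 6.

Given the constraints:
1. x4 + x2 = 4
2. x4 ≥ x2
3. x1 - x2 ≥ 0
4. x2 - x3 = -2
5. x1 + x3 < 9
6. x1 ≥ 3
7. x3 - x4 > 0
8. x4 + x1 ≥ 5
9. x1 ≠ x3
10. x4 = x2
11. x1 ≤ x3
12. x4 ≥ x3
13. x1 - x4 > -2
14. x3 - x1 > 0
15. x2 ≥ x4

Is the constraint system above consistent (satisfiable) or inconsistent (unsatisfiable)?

Unsatisfiable

Constraints 3, 12, 14, and 15 give x4 ≤ x2, x2 ≤ x1, x1 < x3, x3 ≤ x4. Chaining: x4 ≤ x2 ≤ x1 < x3 ≤ x4, which forces x4 < x4 — impossible.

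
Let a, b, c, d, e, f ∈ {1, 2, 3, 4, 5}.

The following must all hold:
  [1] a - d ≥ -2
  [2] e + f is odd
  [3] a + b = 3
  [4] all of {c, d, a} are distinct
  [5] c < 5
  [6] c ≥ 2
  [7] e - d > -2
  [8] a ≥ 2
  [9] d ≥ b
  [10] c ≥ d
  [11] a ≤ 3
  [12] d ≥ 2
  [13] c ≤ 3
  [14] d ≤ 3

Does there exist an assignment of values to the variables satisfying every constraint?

Unsatisfiable

Constraints 6, 8, 11, 12, 13, and 14 confine each of c, d, a to the 2 values {2, 3}.
Constraint 4 requires all 3 of them to be distinct, but only 2 values are available — impossible by the pigeonhole principle.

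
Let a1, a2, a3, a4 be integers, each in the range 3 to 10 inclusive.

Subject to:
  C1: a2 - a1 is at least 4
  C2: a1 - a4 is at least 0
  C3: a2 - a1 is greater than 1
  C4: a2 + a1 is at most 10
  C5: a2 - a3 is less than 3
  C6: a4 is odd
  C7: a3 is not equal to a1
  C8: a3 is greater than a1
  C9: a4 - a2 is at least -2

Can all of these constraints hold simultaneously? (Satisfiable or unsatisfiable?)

Unsatisfiable

Constraints 1, 2, and 9 give a1 − a4 ≥ 0, a4 − a2 ≥ -2, a2 − a1 ≥ 4.
Adding all 3 inequalities: the left sides telescope to 0, and the right sides sum to 0 + (-2) + 4 = 2. So 0 ≥ 2, which is false.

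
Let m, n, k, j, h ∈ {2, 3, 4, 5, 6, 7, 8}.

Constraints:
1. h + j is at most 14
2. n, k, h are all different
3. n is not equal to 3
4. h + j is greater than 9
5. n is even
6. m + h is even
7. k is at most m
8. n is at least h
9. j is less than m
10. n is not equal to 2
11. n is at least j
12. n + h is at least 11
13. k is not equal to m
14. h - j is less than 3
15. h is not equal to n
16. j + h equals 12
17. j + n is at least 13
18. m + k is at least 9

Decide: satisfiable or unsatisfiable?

The assignment m = 8, n = 8, k = 2, j = 6, h = 6 works:
  constraint 1 holds since h + j = 12.
  constraint 4 holds since h + j = 12.
  constraint 12 holds since n + h = 14.
The rest check out directly.

Satisfiable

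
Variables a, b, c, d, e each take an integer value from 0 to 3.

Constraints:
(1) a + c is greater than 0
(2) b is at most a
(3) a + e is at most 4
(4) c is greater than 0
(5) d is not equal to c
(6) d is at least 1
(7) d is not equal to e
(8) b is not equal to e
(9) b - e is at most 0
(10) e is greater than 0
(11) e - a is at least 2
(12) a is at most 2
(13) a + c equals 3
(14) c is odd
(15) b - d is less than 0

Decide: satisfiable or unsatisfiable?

The assignment a = 0, b = 0, c = 3, d = 1, e = 3 works:
  constraint 1 holds since a + c = 3.
  constraint 3 holds since a + e = 3.
The rest check out directly.

Satisfiable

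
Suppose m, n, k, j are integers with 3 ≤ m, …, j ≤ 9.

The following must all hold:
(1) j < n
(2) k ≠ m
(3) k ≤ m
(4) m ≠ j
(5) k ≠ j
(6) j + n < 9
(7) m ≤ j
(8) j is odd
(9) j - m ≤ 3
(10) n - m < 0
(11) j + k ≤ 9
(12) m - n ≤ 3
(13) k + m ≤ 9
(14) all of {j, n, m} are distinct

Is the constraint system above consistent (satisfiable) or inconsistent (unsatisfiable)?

Unsatisfiable

Constraints 1, 7, and 10 give n < m, m ≤ j, j < n. Chaining: n < m ≤ j < n, which forces n < n — impossible.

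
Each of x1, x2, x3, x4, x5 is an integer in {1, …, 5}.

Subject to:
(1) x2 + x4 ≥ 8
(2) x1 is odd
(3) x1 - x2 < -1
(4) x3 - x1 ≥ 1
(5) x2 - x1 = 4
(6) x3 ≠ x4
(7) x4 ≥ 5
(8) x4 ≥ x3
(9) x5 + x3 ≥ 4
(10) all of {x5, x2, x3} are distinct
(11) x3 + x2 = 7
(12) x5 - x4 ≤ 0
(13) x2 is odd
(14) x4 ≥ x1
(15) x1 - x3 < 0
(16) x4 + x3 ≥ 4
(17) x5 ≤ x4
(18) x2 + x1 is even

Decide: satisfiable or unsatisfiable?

Satisfiable

Try x1 = 1, x2 = 5, x3 = 2, x4 = 5, x5 = 3.
Check constraint 1: x2 + x4 = 10; constraint 3: x1 - x2 = -4. The remaining constraints are straightforward to verify.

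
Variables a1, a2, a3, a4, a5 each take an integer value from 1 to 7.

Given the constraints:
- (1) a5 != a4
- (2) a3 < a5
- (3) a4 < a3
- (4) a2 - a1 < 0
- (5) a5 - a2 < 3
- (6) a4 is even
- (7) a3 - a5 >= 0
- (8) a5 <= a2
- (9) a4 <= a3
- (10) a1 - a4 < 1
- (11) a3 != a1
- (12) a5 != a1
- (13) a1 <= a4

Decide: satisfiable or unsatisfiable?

Unsatisfiable

Constraints 2, 3, 4, 8, and 13 give a1 ≤ a4, a4 < a3, a3 < a5, a5 ≤ a2, a2 < a1. Chaining: a1 ≤ a4 < a3 < a5 ≤ a2 < a1, which forces a1 < a1 — impossible.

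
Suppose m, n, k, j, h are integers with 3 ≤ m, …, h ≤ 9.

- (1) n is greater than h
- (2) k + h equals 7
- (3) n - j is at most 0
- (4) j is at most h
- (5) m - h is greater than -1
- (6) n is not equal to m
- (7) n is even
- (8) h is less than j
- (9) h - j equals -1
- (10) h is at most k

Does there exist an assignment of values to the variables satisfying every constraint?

Constraints 1, 3, and 4 give h < n, n ≤ j, j ≤ h. Chaining: h < n ≤ j ≤ h, which forces h < h — impossible.

Unsatisfiable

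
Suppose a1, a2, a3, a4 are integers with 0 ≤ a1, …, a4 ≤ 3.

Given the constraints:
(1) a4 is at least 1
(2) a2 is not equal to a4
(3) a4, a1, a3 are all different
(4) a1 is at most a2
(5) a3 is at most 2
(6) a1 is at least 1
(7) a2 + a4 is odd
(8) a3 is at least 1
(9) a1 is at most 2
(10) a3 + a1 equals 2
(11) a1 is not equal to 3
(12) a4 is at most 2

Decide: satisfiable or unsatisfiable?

Unsatisfiable

Constraints 1, 5, 6, 8, 9, and 12 confine each of a4, a1, a3 to the 2 values {1, 2}.
Constraint 3 requires all 3 of them to be distinct, but only 2 values are available — impossible by the pigeonhole principle.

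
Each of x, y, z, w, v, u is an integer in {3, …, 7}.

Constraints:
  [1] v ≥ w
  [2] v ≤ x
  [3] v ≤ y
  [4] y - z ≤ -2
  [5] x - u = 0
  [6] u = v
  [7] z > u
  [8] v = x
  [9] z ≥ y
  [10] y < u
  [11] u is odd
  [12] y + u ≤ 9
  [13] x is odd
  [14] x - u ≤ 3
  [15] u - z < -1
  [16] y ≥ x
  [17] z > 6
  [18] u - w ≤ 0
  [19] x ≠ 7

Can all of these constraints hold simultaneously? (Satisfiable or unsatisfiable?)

Constraints 1, 3, 10, and 18 give v ≤ y, y < u, u ≤ w, w ≤ v. Chaining: v ≤ y < u ≤ w ≤ v, which forces v < v — impossible.

Unsatisfiable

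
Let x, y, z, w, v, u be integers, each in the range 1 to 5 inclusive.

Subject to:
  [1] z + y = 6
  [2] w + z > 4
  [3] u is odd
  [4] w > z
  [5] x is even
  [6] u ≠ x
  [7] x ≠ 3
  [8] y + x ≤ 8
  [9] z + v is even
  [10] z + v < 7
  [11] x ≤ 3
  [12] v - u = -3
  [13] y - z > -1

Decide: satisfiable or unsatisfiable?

Satisfiable

One satisfying assignment is x = 2, y = 4, z = 2, w = 4, v = 2, u = 5.
For the less obvious constraints — constraint 1: z + y = 6; constraint 2: w + z = 6; constraint 8: y + x = 6 — and the others hold by inspection.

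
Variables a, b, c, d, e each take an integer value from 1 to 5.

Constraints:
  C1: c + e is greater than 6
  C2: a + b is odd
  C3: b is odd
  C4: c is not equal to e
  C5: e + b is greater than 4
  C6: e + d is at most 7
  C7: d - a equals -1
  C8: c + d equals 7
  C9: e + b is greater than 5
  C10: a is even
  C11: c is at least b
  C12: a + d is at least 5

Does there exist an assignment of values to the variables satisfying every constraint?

Satisfiable

One satisfying assignment is a = 4, b = 3, c = 4, d = 3, e = 3.
For the less obvious constraints — constraint 1: c + e = 7; constraint 5: e + b = 6 — and the others hold by inspection.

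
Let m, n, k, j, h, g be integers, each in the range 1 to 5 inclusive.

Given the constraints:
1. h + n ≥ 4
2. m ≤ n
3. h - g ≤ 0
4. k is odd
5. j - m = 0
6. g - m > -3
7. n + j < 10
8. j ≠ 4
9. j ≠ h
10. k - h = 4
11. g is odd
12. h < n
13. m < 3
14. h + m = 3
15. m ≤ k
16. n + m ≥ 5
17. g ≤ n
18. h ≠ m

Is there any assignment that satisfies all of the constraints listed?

Take m = 2, n = 5, k = 5, j = 2, h = 1, g = 1. Then constraint 1: h + n = 6; constraint 3: h - g = 0; constraint 5: j - m = 0, and every other listed constraint is also met.

Satisfiable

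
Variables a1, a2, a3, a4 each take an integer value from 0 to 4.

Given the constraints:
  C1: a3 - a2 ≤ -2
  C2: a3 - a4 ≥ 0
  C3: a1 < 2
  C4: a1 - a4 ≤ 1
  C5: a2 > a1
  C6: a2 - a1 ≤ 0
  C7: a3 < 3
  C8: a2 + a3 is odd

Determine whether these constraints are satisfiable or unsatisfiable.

Unsatisfiable

Constraints 1, 2, 4, and 6 give a4 − a1 ≥ -1, a1 − a2 ≥ 0, a2 − a3 ≥ 2, a3 − a4 ≥ 0.
Adding all 4 inequalities: the left sides telescope to 0, and the right sides sum to (-1) + 0 + 2 + 0 = 1. So 0 ≥ 1, which is false.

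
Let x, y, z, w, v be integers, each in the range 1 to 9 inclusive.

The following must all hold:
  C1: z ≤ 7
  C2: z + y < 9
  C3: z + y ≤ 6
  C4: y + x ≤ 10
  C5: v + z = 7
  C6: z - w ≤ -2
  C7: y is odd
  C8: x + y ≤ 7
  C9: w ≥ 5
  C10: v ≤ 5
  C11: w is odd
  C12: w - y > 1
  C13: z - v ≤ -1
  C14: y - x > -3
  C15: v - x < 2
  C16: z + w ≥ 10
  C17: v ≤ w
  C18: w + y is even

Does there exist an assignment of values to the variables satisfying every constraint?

Setting (x, y, z, w, v) = (4, 3, 3, 7, 4) satisfies everything: constraint 2: z + y = 6; constraint 3: z + y = 6; constraint 4: y + x = 7, and the others follow.

Satisfiable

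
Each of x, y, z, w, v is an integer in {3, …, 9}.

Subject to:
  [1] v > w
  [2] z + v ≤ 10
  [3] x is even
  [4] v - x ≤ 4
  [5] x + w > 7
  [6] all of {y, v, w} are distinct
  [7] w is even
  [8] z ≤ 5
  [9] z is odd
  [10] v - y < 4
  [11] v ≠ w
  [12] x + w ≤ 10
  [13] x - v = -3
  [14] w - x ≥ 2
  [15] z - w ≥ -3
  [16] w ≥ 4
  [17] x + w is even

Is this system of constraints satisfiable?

Satisfiable

The assignment x = 4, y = 4, z = 3, w = 6, v = 7 works:
  constraint 2 holds since z + v = 10.
  constraint 4 holds since v - x = 3.
  constraint 5 holds since x + w = 10.
The rest check out directly.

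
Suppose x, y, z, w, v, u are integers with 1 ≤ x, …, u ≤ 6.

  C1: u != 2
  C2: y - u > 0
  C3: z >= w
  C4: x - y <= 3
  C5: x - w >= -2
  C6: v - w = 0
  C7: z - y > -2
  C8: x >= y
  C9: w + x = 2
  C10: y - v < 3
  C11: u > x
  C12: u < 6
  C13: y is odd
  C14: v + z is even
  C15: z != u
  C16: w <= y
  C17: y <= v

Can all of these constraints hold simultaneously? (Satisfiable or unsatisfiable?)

Constraints 2, 8, and 11 give y ≤ x, x < u, u < y. Chaining: y ≤ x < u < y, which forces y < y — impossible.

Unsatisfiable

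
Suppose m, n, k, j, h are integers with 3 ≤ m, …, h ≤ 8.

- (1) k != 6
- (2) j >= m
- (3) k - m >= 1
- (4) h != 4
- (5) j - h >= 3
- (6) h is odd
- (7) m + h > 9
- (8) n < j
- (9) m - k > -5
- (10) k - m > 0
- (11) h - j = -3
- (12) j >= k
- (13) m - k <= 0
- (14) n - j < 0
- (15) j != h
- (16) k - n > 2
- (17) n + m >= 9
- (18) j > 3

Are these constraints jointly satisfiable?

Satisfiable

Take m = 5, n = 5, k = 8, j = 8, h = 5. Then constraint 3: k - m = 3; constraint 5: j - h = 3; constraint 7: m + h = 10, and every other listed constraint is also met.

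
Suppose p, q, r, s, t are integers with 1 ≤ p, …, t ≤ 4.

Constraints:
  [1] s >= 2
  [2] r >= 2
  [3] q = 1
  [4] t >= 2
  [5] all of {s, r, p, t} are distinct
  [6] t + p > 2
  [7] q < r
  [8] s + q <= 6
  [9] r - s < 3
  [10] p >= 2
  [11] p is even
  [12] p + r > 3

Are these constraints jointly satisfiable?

Constraints 1, 2, 4, and 10 confine each of s, r, p, t to the 3 values {2, …, 4} (the domain already gives each ≤ 4).
Constraint 5 requires all 4 of them to be distinct, but only 3 values are available — impossible by the pigeonhole principle.

Unsatisfiable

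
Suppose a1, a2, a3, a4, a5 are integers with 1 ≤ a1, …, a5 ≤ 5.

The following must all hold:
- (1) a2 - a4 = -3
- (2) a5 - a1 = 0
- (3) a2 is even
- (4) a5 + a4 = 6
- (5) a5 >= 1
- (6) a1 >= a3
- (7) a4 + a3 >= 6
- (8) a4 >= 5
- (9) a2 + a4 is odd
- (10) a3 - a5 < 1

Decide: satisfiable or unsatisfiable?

Satisfiable

One satisfying assignment is a1 = 1, a2 = 2, a3 = 1, a4 = 5, a5 = 1.
For the less obvious constraints — constraint 1: a2 - a4 = -3; constraint 2: a5 - a1 = 0 — and the others hold by inspection.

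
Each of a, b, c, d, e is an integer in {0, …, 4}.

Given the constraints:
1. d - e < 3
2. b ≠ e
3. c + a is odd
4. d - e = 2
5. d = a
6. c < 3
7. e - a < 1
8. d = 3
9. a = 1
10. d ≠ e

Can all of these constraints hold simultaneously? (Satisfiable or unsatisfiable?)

Constraint 8 fixes d = 3 and constraint 9 fixes a = 1, but constraint 5 requires d = a. Since 3 ≠ 1, contradiction.

Unsatisfiable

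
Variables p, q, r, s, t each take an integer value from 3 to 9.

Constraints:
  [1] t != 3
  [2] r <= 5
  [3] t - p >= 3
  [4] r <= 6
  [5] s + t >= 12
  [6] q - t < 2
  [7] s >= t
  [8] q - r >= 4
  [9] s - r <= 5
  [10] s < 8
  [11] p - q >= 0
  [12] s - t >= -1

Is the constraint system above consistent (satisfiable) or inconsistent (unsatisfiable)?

Unsatisfiable

Constraints 3, 8, 9, 11, and 12 give p − q ≥ 0, q − r ≥ 4, r − s ≥ -5, s − t ≥ -1, t − p ≥ 3.
Adding all 5 inequalities: the left sides telescope to 0, and the right sides sum to 0 + 4 + (-5) + (-1) + 3 = 1. So 0 ≥ 1, which is false.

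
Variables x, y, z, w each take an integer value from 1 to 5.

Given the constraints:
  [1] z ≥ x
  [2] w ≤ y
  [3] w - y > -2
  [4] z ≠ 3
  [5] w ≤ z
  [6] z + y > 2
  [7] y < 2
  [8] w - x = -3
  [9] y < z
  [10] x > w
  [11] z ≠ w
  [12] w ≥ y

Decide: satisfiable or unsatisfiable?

Setting (x, y, z, w) = (4, 1, 4, 1) satisfies everything: constraint 3: w - y = 0; constraint 6: z + y = 5, and the others follow.

Satisfiable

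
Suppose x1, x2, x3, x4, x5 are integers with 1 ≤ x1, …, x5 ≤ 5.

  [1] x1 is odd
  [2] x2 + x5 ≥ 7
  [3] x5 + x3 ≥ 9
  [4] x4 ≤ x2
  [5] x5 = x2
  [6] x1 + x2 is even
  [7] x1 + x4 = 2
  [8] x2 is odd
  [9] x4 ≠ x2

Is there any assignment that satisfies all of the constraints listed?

Setting (x1, x2, x3, x4, x5) = (1, 5, 5, 1, 5) satisfies everything: constraint 2: x2 + x5 = 10; constraint 3: x5 + x3 = 10; constraint 7: x1 + x4 = 2, and the others follow.

Satisfiable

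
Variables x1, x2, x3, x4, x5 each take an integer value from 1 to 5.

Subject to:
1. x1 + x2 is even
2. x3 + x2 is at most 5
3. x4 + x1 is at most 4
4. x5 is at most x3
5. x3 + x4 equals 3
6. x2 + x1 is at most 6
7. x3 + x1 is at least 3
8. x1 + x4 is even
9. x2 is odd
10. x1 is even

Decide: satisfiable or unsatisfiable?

Unsatisfiable

Constraint 10 makes x1 even and constraint 9 makes x2 odd, so x1 + x2 must be odd. Constraint 1 says x1 + x2 is even — contradiction.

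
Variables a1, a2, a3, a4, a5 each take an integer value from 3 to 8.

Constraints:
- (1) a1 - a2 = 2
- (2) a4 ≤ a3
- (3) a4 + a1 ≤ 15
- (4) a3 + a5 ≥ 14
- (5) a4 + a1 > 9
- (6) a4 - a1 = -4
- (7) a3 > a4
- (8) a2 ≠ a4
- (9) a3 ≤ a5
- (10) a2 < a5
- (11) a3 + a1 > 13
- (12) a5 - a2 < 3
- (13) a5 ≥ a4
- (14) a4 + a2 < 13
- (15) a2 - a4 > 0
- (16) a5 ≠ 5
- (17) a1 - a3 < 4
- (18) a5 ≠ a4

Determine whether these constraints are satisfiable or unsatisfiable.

The assignment a1 = 8, a2 = 6, a3 = 7, a4 = 4, a5 = 8 works:
  constraint 1 holds since a1 - a2 = 2.
  constraint 3 holds since a4 + a1 = 12.
The rest check out directly.

Satisfiable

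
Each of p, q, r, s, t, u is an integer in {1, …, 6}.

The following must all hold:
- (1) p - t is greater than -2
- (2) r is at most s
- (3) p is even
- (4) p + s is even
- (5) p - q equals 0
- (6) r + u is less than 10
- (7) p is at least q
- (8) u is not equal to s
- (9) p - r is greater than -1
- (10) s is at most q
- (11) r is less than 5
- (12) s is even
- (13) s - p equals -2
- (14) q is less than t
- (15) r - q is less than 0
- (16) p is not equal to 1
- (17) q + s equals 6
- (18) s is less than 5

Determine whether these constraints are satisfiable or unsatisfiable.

Satisfiable

The assignment p = 4, q = 4, r = 2, s = 2, t = 5, u = 5 works:
  constraint 1 holds since p - t = -1.
  constraint 5 holds since p - q = 0.
The rest check out directly.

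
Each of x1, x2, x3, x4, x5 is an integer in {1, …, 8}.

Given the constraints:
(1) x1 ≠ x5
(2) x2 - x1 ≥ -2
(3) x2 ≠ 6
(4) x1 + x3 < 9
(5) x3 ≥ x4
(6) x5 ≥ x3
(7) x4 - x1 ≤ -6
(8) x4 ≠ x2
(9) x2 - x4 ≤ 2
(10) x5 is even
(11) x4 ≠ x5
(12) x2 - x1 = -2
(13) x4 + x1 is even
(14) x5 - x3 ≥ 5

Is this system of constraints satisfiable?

Unsatisfiable

Constraints 2, 7, and 9 give x2 − x1 ≥ -2, x1 − x4 ≥ 6, x4 − x2 ≥ -2.
Adding all 3 inequalities: the left sides telescope to 0, and the right sides sum to (-2) + 6 + (-2) = 2. So 0 ≥ 2, which is false.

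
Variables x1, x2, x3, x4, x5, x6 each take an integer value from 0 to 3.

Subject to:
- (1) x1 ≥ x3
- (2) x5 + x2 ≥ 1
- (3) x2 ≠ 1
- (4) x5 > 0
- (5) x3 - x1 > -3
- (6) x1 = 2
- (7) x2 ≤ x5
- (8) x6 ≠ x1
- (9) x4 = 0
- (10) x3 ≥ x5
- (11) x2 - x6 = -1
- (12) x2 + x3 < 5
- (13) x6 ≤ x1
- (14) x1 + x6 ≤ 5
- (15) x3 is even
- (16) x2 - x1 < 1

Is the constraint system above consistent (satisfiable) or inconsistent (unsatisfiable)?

Try x1 = 2, x2 = 0, x3 = 2, x4 = 0, x5 = 2, x6 = 1.
Check constraint 2: x5 + x2 = 2; constraint 5: x3 - x1 = 0. The remaining constraints are straightforward to verify.

Satisfiable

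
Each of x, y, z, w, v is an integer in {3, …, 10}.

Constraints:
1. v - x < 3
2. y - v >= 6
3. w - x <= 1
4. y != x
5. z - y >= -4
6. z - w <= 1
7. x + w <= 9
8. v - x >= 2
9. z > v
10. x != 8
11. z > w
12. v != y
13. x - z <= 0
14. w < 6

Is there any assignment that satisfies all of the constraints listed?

Constraints 2, 3, 5, 6, and 8 give x − w ≥ -1, w − z ≥ -1, z − y ≥ -4, y − v ≥ 6, v − x ≥ 2.
Adding all 5 inequalities: the left sides telescope to 0, and the right sides sum to (-1) + (-1) + (-4) + 6 + 2 = 2. So 0 ≥ 2, which is false.

Unsatisfiable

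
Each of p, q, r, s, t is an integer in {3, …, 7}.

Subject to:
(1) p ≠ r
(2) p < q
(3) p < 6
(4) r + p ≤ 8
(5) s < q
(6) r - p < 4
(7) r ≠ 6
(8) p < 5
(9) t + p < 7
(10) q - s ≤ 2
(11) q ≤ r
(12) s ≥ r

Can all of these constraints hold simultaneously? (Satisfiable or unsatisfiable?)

Constraints 5, 11, and 12 give s < q, q ≤ r, r ≤ s. Chaining: s < q ≤ r ≤ s, which forces s < s — impossible.

Unsatisfiable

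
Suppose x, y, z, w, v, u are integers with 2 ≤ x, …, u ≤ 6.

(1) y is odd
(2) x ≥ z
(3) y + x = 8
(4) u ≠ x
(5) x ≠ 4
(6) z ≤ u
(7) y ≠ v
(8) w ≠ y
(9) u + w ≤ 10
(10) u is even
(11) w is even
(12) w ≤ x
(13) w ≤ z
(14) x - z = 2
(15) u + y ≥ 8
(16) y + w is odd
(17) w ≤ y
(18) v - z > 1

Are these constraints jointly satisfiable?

Satisfiable

The assignment x = 5, y = 3, z = 3, w = 2, v = 6, u = 6 works:
  constraint 3 holds since y + x = 8.
  constraint 9 holds since u + w = 8.
The rest check out directly.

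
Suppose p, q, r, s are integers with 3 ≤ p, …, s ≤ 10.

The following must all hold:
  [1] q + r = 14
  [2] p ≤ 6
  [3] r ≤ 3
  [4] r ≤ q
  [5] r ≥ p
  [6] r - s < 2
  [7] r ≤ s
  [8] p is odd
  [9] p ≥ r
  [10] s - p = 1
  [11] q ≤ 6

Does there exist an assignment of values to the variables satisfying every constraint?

From constraint 11: q ≤ 6. From constraints 2 and 9: r ≤ p ≤ 6. Hence q + r ≤ 12. But constraint 1 requires q + r = 14, and 14 > 12. Contradiction.

Unsatisfiable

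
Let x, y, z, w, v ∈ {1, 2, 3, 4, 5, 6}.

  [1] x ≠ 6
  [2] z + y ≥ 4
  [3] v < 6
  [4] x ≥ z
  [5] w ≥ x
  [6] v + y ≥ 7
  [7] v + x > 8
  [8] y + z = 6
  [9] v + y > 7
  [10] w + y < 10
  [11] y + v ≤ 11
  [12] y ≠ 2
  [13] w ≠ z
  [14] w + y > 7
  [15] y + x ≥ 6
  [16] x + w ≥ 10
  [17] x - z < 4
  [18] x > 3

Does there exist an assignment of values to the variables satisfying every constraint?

Take x = 5, y = 3, z = 3, w = 6, v = 5. Then constraint 2: z + y = 6; constraint 6: v + y = 8; constraint 7: v + x = 10, and every other listed constraint is also met.

Satisfiable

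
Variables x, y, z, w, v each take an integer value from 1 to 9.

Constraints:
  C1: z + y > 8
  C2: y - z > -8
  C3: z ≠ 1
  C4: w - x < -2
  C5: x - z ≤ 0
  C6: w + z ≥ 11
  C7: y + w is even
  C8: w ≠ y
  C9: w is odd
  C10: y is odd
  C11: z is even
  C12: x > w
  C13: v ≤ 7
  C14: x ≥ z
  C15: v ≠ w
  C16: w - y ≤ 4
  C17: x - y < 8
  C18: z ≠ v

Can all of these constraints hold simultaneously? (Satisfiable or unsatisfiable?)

Take x = 8, y = 1, z = 8, w = 3, v = 1. Then constraint 1: z + y = 9; constraint 2: y - z = -7, and every other listed constraint is also met.

Satisfiable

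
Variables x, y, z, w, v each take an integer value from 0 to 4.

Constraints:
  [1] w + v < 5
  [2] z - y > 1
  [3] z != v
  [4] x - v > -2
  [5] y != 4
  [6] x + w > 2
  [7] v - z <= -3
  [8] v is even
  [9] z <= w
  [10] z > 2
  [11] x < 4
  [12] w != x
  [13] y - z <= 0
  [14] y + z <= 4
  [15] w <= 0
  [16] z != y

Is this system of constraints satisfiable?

From constraint 10: z ≥ 3. From constraints 9 and 15: z ≤ w and w ≤ 0, so z ≤ 0. But 0 < 3, so no value of z works.

Unsatisfiable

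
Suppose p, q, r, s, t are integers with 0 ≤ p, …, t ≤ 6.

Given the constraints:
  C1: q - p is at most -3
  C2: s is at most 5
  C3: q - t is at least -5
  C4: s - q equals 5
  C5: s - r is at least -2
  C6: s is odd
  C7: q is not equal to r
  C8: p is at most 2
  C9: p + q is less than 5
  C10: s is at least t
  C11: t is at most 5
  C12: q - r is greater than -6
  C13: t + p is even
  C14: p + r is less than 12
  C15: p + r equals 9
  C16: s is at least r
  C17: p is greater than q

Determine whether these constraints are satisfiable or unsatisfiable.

Unsatisfiable

From constraint 8: p ≤ 2. From constraints 2 and 16: r ≤ s ≤ 5. Hence p + r ≤ 7. But constraint 15 requires p + r = 9, and 9 > 7. Contradiction.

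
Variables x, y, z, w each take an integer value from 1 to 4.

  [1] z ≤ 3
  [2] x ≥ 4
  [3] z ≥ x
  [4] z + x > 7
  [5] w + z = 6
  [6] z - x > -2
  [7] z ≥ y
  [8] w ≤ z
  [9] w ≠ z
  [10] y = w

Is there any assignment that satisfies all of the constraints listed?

From constraint 2: x ≥ 4. From constraints 1 and 3: x ≤ z and z ≤ 3, so x ≤ 3. But 3 < 4, so no value of x works.

Unsatisfiable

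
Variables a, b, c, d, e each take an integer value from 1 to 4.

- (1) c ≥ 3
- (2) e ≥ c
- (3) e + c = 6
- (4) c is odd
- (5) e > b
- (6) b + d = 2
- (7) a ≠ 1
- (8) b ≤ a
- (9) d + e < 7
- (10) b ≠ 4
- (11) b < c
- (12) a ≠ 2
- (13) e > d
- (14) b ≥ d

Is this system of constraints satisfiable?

Try a = 4, b = 1, c = 3, d = 1, e = 3.
Check constraint 3: e + c = 6; constraint 6: b + d = 2. The remaining constraints are straightforward to verify.

Satisfiable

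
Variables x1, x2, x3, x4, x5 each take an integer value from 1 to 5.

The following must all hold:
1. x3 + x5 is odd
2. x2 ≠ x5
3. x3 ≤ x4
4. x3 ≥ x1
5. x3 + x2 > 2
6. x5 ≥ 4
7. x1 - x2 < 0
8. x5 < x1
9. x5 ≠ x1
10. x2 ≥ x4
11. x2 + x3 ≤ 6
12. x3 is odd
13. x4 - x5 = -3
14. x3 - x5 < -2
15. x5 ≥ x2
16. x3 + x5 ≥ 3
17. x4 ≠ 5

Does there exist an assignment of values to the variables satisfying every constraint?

Constraints 3, 4, 8, 10, and 15 give x1 ≤ x3, x3 ≤ x4, x4 ≤ x2, x2 ≤ x5, x5 < x1. Chaining: x1 ≤ x3 ≤ x4 ≤ x2 ≤ x5 < x1, which forces x1 < x1 — impossible.

Unsatisfiable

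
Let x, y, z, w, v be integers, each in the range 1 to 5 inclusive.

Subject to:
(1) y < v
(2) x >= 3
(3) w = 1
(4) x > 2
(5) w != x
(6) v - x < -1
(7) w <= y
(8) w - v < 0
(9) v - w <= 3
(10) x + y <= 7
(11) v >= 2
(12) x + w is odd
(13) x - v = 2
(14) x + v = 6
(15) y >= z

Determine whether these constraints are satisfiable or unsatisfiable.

Satisfiable

Take x = 4, y = 1, z = 1, w = 1, v = 2. Then constraint 6: v - x = -2; constraint 8: w - v = -1; constraint 9: v - w = 1, and every other listed constraint is also met.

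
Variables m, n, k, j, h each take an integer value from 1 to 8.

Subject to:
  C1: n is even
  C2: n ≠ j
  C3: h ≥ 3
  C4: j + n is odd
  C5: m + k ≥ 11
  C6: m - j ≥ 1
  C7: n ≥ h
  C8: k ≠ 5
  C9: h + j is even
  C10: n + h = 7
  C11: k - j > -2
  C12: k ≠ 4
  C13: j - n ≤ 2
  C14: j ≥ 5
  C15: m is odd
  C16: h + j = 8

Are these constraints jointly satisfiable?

Satisfiable

Try m = 7, n = 4, k = 6, j = 5, h = 3.
Check constraint 5: m + k = 13; constraint 6: m - j = 2; constraint 10: n + h = 7. The remaining constraints are straightforward to verify.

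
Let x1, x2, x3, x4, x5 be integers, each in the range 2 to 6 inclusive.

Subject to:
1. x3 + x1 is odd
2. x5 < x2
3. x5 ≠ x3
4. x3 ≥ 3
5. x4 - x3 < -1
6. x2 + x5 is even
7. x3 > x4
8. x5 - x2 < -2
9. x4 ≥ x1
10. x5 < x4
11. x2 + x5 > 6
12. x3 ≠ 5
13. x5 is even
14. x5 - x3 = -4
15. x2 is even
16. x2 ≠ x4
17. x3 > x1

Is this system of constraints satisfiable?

Try x1 = 3, x2 = 6, x3 = 6, x4 = 3, x5 = 2.
Check constraint 5: x4 - x3 = -3; constraint 8: x5 - x2 = -4. The remaining constraints are straightforward to verify.

Satisfiable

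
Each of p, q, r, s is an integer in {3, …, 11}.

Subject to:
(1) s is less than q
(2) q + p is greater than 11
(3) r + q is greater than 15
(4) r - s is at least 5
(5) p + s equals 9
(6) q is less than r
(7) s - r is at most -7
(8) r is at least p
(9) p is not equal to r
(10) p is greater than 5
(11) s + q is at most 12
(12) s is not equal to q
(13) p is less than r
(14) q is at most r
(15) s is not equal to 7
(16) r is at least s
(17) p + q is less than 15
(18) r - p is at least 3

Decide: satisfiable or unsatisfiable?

Satisfiable

One satisfying assignment is p = 6, q = 6, r = 11, s = 3.
For the less obvious constraints — constraint 2: q + p = 12; constraint 3: r + q = 17; constraint 4: r - s = 8 — and the others hold by inspection.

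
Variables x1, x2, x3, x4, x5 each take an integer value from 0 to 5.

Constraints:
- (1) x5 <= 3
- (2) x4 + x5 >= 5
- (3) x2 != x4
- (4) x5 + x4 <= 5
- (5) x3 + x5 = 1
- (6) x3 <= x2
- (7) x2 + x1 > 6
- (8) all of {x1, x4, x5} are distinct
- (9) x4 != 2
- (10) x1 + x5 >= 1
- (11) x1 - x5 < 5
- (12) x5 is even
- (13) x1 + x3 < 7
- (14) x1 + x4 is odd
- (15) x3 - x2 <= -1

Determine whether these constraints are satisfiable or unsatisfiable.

One satisfying assignment is x1 = 4, x2 = 4, x3 = 1, x4 = 5, x5 = 0.
For the less obvious constraints — constraint 2: x4 + x5 = 5; constraint 4: x5 + x4 = 5; constraint 5: x3 + x5 = 1 — and the others hold by inspection.

Satisfiable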